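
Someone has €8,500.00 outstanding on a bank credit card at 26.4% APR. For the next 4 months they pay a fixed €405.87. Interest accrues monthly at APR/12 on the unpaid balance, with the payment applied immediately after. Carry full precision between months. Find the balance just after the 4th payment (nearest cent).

€7,595.20

Monthly rate r = 26.4%/12 = 2.2% = 0.022.
Each month: B ← B·(1+r) − €405.87.
Month 1: interest €187.00; balance after payment €8,281.13.
Month 2: interest €182.18; balance after payment €8,057.44.
Month 3: interest €177.26; balance after payment €7,828.84.
Month 4: interest €172.23; balance after payment €7,595.20.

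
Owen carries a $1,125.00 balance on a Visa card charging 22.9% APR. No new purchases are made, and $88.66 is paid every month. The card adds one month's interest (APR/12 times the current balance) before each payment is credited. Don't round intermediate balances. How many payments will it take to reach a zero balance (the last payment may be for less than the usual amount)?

Monthly rate r = 22.9%/12 = 1.90833% = 0.0190833.
Recurrence: B ← B·(1+r) − $88.66.
Month 1: interest $21.47; balance after payment $1,057.81.
Month 2: interest $20.19; balance after payment $989.34.
Closed form: n = −ln(1 − rB₀/P)/ln(1+r) = −ln(0.75785)/ln(1.01908) ≈ 14.667, so the balance reaches zero during payment 15.

15 payments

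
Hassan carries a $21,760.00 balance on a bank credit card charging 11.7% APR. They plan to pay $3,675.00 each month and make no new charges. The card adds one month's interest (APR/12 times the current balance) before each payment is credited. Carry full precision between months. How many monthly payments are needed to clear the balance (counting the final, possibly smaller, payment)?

7 payments

Monthly rate r = 11.7%/12 = 0.975% = 0.00975.
Recurrence: B ← B·(1+r) − $3,675.00.
Month 1: interest $212.16; balance after payment $18,297.16.
Month 2: interest $178.40; balance after payment $14,800.56.
Closed form: n = −ln(1 − rB₀/P)/ln(1+r) = −ln(0.94227)/ln(1.00975) ≈ 6.129, so the balance reaches zero during payment 7.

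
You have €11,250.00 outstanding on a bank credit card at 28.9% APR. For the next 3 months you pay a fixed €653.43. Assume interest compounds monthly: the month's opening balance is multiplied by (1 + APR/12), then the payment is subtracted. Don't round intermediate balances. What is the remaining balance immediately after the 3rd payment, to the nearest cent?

€10,074.67

Monthly rate r = 28.9%/12 = 2.40833% = 0.0240833.
Each month: B ← B·(1+r) − €653.43.
Month 1: interest €270.94; balance after payment €10,867.51.
Month 2: interest €261.73; balance after payment €10,475.80.
Month 3: interest €252.29; balance after payment €10,074.67.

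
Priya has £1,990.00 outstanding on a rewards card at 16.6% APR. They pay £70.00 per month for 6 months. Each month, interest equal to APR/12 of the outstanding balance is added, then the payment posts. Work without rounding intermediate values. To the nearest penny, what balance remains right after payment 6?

Monthly rate r = 16.6%/12 = 1.38333% = 0.0138333.
Each month: B ← B·(1+r) − £70.00.
Month 1: interest £27.53; balance after payment £1,947.53.
Month 2: interest £26.94; balance after payment £1,904.47.
Month 3: interest £26.35; balance after payment £1,860.81.
Month 4: interest £25.74; balance after payment £1,816.56.
Month 5: interest £25.13; balance after payment £1,771.68.
Month 6: interest £24.51; balance after payment £1,726.19.

£1,726.19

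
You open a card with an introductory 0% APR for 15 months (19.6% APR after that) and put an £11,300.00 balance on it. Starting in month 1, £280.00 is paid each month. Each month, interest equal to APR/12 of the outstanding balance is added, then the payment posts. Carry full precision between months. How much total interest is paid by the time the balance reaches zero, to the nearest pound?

Promo months 1–15 at r₀ = 0%/12 = 0; months 16+ at r₁ = 19.6%/12 = 0.0163333.
After month 15 (no interest yet): B = £11,300.00 − 15·£280.00 = £7,100.00.
Then at r₁ with £280.00/mo: n₂ = −ln(1 − r₁·B/P)/ln(1+r₁) ≈ 33.00 → 34 more payments.
Total paid = 48·£280.00 + £1.30 = £13,441.30; interest = £13,441.30 − £11,300.00 = £2,141.30.

£2,141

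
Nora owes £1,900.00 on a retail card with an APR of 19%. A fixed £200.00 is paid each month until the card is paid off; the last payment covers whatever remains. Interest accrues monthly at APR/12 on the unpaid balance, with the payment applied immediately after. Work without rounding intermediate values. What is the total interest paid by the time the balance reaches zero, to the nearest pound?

Monthly rate r = 19%/12 = 1.58333% = 0.0158333.
Payoff takes n = ⌈−ln(1 − rB₀/P)/ln(1+r)⌉ = ⌈10.377⌉ = 11 payments; the last is £75.69.
Total paid = 10·£200.00 + £75.69 = £2,075.69.
Total interest = total paid − principal = £2,075.69 − £1,900.00 = £175.69.

£176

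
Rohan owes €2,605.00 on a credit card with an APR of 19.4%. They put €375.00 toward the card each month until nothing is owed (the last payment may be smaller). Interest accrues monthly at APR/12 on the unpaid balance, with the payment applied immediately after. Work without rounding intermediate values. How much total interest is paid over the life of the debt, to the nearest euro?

Monthly rate r = 19.4%/12 = 1.61667% = 0.0161667.
Payoff takes n = ⌈−ln(1 − rB₀/P)/ln(1+r)⌉ = ⌈7.428⌉ = 8 payments; the last is €161.26.
Total paid = 7·€375.00 + €161.26 = €2,786.26.
Total interest = total paid − principal = €2,786.26 − €2,605.00 = €181.26.

€181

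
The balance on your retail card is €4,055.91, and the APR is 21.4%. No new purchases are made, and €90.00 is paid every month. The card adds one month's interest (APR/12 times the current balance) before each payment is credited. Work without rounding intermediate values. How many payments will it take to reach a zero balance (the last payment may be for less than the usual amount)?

Monthly rate r = 21.4%/12 = 1.78333% = 0.0178333.
Recurrence: B ← B·(1+r) − €90.00.
Month 1: interest €72.33; balance after payment €4,038.24.
Month 2: interest €72.02; balance after payment €4,020.26.
Closed form: n = −ln(1 − rB₀/P)/ln(1+r) = −ln(0.19633)/ln(1.01783) ≈ 92.099, so the balance reaches zero during payment 93.

93 months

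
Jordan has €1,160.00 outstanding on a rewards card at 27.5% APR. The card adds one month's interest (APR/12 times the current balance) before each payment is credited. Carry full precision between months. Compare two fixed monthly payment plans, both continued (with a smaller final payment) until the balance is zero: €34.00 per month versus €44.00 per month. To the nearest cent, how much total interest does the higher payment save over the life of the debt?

€485.14

Monthly rate r = 27.5%/12 = 2.29167% = 0.0229167.
At €34.00/mo: n = ⌈−ln(1 − rB₀/P)/ln(1+r)⌉ = 68 payments (last €6.88); total interest = total paid − €1,160.00 = €1,124.88.
At €44.00/mo: 41 payments (last €39.74); total interest €639.74.
Interest saved = €1,124.88 − €639.74 = €485.14.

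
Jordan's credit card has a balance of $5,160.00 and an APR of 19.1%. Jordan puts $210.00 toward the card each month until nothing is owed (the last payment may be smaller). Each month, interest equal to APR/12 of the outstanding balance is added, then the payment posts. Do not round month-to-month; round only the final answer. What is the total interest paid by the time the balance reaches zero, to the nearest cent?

Monthly rate r = 19.1%/12 = 1.59167% = 0.0159167.
Payoff takes n = ⌈−ln(1 − rB₀/P)/ln(1+r)⌉ = ⌈31.416⌉ = 32 payments; the last is $87.67.
Total paid = 31·$210.00 + $87.67 = $6,597.67.
Total interest = total paid − principal = $6,597.67 − $5,160.00 = $1,437.67.

$1,437.67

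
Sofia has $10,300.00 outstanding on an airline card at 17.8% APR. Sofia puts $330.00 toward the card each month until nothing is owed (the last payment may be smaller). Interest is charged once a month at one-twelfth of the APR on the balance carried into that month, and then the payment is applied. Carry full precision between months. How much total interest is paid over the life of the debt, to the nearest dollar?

Monthly rate r = 17.8%/12 = 1.48333% = 0.0148333.
Payoff takes n = ⌈−ln(1 − rB₀/P)/ln(1+r)⌉ = ⌈42.224⌉ = 43 payments; the last is $74.27.
Total paid = 42·$330.00 + $74.27 = $13,934.27.
Total interest = total paid − principal = $13,934.27 − $10,300.00 = $3,634.27.

$3,634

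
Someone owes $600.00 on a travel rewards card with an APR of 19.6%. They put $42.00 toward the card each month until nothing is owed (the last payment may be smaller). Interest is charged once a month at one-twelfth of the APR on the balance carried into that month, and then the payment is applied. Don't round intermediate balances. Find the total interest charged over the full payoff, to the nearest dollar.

Monthly rate r = 19.6%/12 = 1.63333% = 0.0163333.
Payoff takes n = ⌈−ln(1 − rB₀/P)/ln(1+r)⌉ = ⌈16.400⌉ = 17 payments; the last is $16.88.
Total paid = 16·$42.00 + $16.88 = $688.88.
Total interest = total paid − principal = $688.88 − $600.00 = $88.88.

$89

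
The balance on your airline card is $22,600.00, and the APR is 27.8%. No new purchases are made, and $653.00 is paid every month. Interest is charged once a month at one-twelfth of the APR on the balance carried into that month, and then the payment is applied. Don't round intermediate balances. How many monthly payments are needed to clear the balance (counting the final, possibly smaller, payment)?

71 payments

Monthly rate r = 27.8%/12 = 2.31667% = 0.0231667.
Recurrence: B ← B·(1+r) − $653.00.
Month 1: interest $523.57; balance after payment $22,470.57.
Month 2: interest $520.57; balance after payment $22,338.13.
Closed form: n = −ln(1 − rB₀/P)/ln(1+r) = −ln(0.19821)/ln(1.02317) ≈ 70.666, so the balance reaches zero during payment 71.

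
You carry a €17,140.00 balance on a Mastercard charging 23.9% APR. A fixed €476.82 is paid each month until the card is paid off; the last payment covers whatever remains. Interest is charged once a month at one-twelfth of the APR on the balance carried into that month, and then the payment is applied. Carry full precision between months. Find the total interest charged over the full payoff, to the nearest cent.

€13,290.37

Monthly rate r = 23.9%/12 = 1.99167% = 0.0199167.
Payoff takes n = ⌈−ln(1 − rB₀/P)/ln(1+r)⌉ = ⌈63.818⌉ = 64 payments; the last is €390.71.
Total paid = 63·€476.82 + €390.71 = €30,430.37.
Total interest = total paid − principal = €30,430.37 − €17,140.00 = €13,290.37.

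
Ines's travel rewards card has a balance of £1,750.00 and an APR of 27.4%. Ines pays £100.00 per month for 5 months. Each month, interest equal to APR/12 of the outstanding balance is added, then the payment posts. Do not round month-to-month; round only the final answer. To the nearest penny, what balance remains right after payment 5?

Monthly rate r = 27.4%/12 = 2.28333% = 0.0228333.
Each month: B ← B·(1+r) − £100.00.
Month 1: interest £39.96; balance after payment £1,689.96.
Month 2: interest £38.59; balance after payment £1,628.55.
Month 3: interest £37.19; balance after payment £1,565.73.
Month 4: interest £35.75; balance after payment £1,501.48.
Month 5: interest £34.28; balance after payment £1,435.77.

£1,435.77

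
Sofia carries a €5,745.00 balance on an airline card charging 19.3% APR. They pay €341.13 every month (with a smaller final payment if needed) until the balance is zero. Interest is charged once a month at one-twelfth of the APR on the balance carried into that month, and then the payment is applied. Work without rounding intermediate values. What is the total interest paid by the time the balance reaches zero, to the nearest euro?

€1,009

Monthly rate r = 19.3%/12 = 1.60833% = 0.0160833.
Payoff takes n = ⌈−ln(1 − rB₀/P)/ln(1+r)⌉ = ⌈19.798⌉ = 20 payments; the last is €272.79.
Total paid = 19·€341.13 + €272.79 = €6,754.26.
Total interest = total paid − principal = €6,754.26 − €5,745.00 = €1,009.26.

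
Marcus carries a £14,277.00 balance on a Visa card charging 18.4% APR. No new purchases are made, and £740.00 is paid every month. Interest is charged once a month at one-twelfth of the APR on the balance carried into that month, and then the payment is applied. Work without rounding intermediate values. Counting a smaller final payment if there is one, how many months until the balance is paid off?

Monthly rate r = 18.4%/12 = 1.53333% = 0.0153333.
Recurrence: B ← B·(1+r) − £740.00.
Month 1: interest £218.91; balance after payment £13,755.91.
Month 2: interest £210.92; balance after payment £13,226.84.
Closed form: n = −ln(1 − rB₀/P)/ln(1+r) = −ln(0.70417)/ln(1.01533) ≈ 23.049, so the balance reaches zero during payment 24.

24 payments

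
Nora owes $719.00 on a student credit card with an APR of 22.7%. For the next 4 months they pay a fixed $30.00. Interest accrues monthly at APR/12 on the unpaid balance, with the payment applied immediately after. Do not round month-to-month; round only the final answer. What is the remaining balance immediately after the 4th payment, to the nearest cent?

$651.52

Monthly rate r = 22.7%/12 = 1.89167% = 0.0189167.
Each month: B ← B·(1+r) − $30.00.
Month 1: interest $13.60; balance after payment $702.60.
Month 2: interest $13.29; balance after payment $685.89.
Month 3: interest $12.97; balance after payment $668.87.
Month 4: interest $12.65; balance after payment $651.52.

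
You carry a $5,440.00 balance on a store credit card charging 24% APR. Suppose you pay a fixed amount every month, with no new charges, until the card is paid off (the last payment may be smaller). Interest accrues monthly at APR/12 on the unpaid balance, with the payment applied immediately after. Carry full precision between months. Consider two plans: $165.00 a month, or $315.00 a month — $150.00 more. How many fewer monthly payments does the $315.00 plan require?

Monthly rate r = 24%/12 = 2% = 0.02.
At $165.00/mo: n = ⌈−ln(1 − rB₀/P)/ln(1+r)⌉ = 55 payments (last $64.44); total interest = total paid − $5,440.00 = $3,534.44.
At $315.00/mo: 22 payments (last $125.95); total interest $1,300.95.
Payments saved = 55 − 22 = 33.

33 fewer payments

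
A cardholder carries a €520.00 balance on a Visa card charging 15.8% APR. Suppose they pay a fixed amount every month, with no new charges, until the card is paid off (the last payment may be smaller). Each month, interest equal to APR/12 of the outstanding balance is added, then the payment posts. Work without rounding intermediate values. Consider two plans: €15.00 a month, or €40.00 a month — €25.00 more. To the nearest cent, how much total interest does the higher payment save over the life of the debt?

€124.95

Monthly rate r = 15.8%/12 = 1.31667% = 0.0131667.
At €15.00/mo: n = ⌈−ln(1 − rB₀/P)/ln(1+r)⌉ = 47 payments (last €9.09); total interest = total paid − €520.00 = €179.09.
At €40.00/mo: 15 payments (last €14.14); total interest €54.14.
Interest saved = €179.09 − €54.14 = €124.95.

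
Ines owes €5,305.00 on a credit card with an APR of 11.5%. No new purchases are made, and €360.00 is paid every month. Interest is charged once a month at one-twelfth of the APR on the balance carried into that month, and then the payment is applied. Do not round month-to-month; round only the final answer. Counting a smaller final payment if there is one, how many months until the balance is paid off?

Monthly rate r = 11.5%/12 = 0.958333% = 0.00958333.
Recurrence: B ← B·(1+r) − €360.00.
Month 1: interest €50.84; balance after payment €4,995.84.
Month 2: interest €47.88; balance after payment €4,683.72.
Closed form: n = −ln(1 − rB₀/P)/ln(1+r) = −ln(0.85878)/ln(1.00958) ≈ 15.962, so the balance reaches zero during payment 16.

16 payments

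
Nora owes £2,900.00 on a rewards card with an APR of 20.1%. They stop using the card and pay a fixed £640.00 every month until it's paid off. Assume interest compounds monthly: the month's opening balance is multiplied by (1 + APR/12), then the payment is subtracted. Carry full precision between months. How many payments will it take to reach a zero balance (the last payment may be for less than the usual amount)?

Monthly rate r = 20.1%/12 = 1.675% = 0.01675.
Recurrence: B ← B·(1+r) − £640.00.
Month 1: interest £48.58; balance after payment £2,308.57.
Month 2: interest £38.67; balance after payment £1,707.24.
Month 3: interest £28.60; balance after payment £1,095.84.
Month 4: interest £18.36; balance after payment £474.20.
Month 5: interest £7.94; balance after payment £0.00.

5 months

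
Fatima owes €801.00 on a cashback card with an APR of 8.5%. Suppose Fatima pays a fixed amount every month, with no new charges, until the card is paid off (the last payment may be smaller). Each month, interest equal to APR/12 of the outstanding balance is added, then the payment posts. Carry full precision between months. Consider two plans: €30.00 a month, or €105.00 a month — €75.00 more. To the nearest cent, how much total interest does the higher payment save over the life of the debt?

€64.65

Monthly rate r = 8.5%/12 = 0.708333% = 0.00708333.
At €30.00/mo: n = ⌈−ln(1 − rB₀/P)/ln(1+r)⌉ = 30 payments (last €21.06); total interest = total paid − €801.00 = €90.06.
At €105.00/mo: 8 payments (last €91.41); total interest €25.41.
Interest saved = €90.06 − €25.41 = €64.65.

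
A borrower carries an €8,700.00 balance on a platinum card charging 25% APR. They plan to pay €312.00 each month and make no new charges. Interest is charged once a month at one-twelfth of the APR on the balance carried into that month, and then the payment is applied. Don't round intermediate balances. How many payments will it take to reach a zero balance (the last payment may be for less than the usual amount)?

Monthly rate r = 25%/12 = 2.08333% = 0.0208333.
Recurrence: B ← B·(1+r) − €312.00.
Month 1: interest €181.25; balance after payment €8,569.25.
Month 2: interest €178.53; balance after payment €8,435.78.
Closed form: n = −ln(1 − rB₀/P)/ln(1+r) = −ln(0.41907)/ln(1.02083) ≈ 42.180, so the balance reaches zero during payment 43.

43 months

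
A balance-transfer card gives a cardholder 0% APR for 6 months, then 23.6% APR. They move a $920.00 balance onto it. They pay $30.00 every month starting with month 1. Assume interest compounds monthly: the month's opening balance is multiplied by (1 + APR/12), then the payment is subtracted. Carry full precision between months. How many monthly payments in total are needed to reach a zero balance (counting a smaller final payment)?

Promo months 1–6 at r₀ = 0%/12 = 0; months 7+ at r₁ = 23.6%/12 = 0.0196667.
After month 6 (no interest yet): B = $920.00 − 6·$30.00 = $740.00.
Then at r₁ with $30.00/mo: n₂ = −ln(1 − r₁·B/P)/ln(1+r₁) ≈ 34.08 → 35 more payments.

41 months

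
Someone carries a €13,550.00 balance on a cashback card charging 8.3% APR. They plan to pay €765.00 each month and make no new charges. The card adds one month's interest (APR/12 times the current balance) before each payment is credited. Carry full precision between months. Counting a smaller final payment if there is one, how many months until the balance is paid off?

19 payments

Monthly rate r = 8.3%/12 = 0.691667% = 0.00691667.
Recurrence: B ← B·(1+r) − €765.00.
Month 1: interest €93.72; balance after payment €12,878.72.
Month 2: interest €89.08; balance after payment €12,202.80.
Closed form: n = −ln(1 − rB₀/P)/ln(1+r) = −ln(0.87749)/ln(1.00692) ≈ 18.960, so the balance reaches zero during payment 19.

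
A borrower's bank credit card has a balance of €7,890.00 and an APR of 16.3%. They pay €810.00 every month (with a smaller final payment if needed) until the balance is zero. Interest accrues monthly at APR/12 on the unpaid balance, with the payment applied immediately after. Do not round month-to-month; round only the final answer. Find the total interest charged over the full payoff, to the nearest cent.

Monthly rate r = 16.3%/12 = 1.35833% = 0.0135833.
Payoff takes n = ⌈−ln(1 − rB₀/P)/ln(1+r)⌉ = ⌈10.519⌉ = 11 payments; the last is €421.84.
Total paid = 10·€810.00 + €421.84 = €8,521.84.
Total interest = total paid − principal = €8,521.84 − €7,890.00 = €631.84.

€631.84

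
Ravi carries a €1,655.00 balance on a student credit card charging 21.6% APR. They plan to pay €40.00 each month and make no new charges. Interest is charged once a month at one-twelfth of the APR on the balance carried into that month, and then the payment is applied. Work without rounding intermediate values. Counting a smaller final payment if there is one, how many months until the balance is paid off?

Monthly rate r = 21.6%/12 = 1.8% = 0.018.
Recurrence: B ← B·(1+r) − €40.00.
Month 1: interest €29.79; balance after payment €1,644.79.
Month 2: interest €29.61; balance after payment €1,634.40.
Closed form: n = −ln(1 − rB₀/P)/ln(1+r) = −ln(0.25525)/ln(1.018) ≈ 76.542, so the balance reaches zero during payment 77.

77 months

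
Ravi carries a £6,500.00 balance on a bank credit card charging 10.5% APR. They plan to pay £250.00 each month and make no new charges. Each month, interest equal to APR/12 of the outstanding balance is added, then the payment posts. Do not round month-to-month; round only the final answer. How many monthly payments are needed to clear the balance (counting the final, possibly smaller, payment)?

30 payments

Monthly rate r = 10.5%/12 = 0.875% = 0.00875.
Recurrence: B ← B·(1+r) − £250.00.
Month 1: interest £56.88; balance after payment £6,306.88.
Month 2: interest £55.19; balance after payment £6,112.06.
Closed form: n = −ln(1 − rB₀/P)/ln(1+r) = −ln(0.7725)/ln(1.00875) ≈ 29.629, so the balance reaches zero during payment 30.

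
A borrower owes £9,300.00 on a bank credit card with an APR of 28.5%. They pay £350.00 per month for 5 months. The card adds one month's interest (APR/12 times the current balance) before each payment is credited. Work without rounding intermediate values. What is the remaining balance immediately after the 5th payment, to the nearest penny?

Monthly rate r = 28.5%/12 = 2.375% = 0.02375.
Each month: B ← B·(1+r) − £350.00.
Month 1: interest £220.88; balance after payment £9,170.88.
Month 2: interest £217.81; balance after payment £9,038.68.
Month 3: interest £214.67; balance after payment £8,903.35.
Month 4: interest £211.45; balance after payment £8,764.81.
Month 5: interest £208.16; balance after payment £8,622.97.

£8,622.97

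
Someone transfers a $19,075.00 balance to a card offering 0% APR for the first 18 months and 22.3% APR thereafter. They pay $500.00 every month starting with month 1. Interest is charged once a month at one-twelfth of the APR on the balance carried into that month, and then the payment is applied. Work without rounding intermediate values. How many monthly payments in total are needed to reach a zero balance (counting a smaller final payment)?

Promo months 1–18 at r₀ = 0%/12 = 0; months 19+ at r₁ = 22.3%/12 = 0.0185833.
After month 18 (no interest yet): B = $19,075.00 − 18·$500.00 = $10,075.00.
Then at r₁ with $500.00/mo: n₂ = −ln(1 − r₁·B/P)/ln(1+r₁) ≈ 25.48 → 26 more payments.

44 payments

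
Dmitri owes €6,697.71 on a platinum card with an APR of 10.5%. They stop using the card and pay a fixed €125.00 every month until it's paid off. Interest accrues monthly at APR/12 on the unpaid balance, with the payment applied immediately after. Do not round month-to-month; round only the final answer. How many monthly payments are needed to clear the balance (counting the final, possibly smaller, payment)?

73 months

Monthly rate r = 10.5%/12 = 0.875% = 0.00875.
Recurrence: B ← B·(1+r) − €125.00.
Month 1: interest €58.60; balance after payment €6,631.31.
Month 2: interest €58.02; balance after payment €6,564.34.
Closed form: n = −ln(1 − rB₀/P)/ln(1+r) = −ln(0.53116)/ln(1.00875) ≈ 72.623, so the balance reaches zero during payment 73.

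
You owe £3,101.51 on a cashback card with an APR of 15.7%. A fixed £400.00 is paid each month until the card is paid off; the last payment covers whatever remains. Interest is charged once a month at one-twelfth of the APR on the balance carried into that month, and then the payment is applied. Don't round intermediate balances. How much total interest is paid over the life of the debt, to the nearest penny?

£190.64

Monthly rate r = 15.7%/12 = 1.30833% = 0.0130833.
Payoff takes n = ⌈−ln(1 − rB₀/P)/ln(1+r)⌉ = ⌈8.229⌉ = 9 payments; the last is £92.15.
Total paid = 8·£400.00 + £92.15 = £3,292.15.
Total interest = total paid − principal = £3,292.15 − £3,101.51 = £190.64.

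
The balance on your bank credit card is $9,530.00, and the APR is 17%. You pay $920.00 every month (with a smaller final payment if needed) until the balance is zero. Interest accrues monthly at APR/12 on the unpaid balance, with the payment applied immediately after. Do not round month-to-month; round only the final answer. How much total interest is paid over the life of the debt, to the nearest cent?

$850.34

Monthly rate r = 17%/12 = 1.41667% = 0.0141667.
Payoff takes n = ⌈−ln(1 − rB₀/P)/ln(1+r)⌉ = ⌈11.282⌉ = 12 payments; the last is $260.34.
Total paid = 11·$920.00 + $260.34 = $10,380.34.
Total interest = total paid − principal = $10,380.34 − $9,530.00 = $850.34.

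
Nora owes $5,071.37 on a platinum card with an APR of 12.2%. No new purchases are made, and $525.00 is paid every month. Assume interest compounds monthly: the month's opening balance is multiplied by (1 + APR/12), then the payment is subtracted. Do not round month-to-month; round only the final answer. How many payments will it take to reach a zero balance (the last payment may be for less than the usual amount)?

Monthly rate r = 12.2%/12 = 1.01667% = 0.0101667.
Recurrence: B ← B·(1+r) − $525.00.
Month 1: interest $51.56; balance after payment $4,597.93.
Month 2: interest $46.75; balance after payment $4,119.67.
Closed form: n = −ln(1 − rB₀/P)/ln(1+r) = −ln(0.90179)/ln(1.01017) ≈ 10.219, so the balance reaches zero during payment 11.

11 months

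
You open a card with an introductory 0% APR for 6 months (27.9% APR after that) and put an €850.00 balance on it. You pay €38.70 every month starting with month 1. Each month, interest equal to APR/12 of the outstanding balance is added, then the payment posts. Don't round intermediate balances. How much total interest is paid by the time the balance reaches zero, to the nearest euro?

€163

Promo months 1–6 at r₀ = 0%/12 = 0; months 7+ at r₁ = 27.9%/12 = 0.02325.
After month 6 (no interest yet): B = €850.00 − 6·€38.70 = €617.80.
Then at r₁ with €38.70/mo: n₂ = −ln(1 − r₁·B/P)/ln(1+r₁) ≈ 20.18 → 21 more payments.
Total paid = 26·€38.70 + €7.14 = €1,013.34; interest = €1,013.34 − €850.00 = €163.34.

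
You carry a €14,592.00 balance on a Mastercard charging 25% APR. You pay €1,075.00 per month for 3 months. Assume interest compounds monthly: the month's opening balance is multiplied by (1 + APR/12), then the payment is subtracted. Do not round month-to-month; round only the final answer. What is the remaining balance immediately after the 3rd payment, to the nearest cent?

Monthly rate r = 25%/12 = 2.08333% = 0.0208333.
Each month: B ← B·(1+r) − €1,075.00.
Month 1: interest €304.00; balance after payment €13,821.00.
Month 2: interest €287.94; balance after payment €13,033.94.
Month 3: interest €271.54; balance after payment €12,230.48.

€12,230.48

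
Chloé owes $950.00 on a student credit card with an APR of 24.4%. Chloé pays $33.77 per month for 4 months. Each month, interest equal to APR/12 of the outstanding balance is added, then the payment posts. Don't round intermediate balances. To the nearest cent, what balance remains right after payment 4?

Monthly rate r = 24.4%/12 = 2.03333% = 0.0203333.
Each month: B ← B·(1+r) − $33.77.
Month 1: interest $19.32; balance after payment $935.55.
Month 2: interest $19.02; balance after payment $920.80.
Month 3: interest $18.72; balance after payment $905.75.
Month 4: interest $18.42; balance after payment $890.40.

$890.40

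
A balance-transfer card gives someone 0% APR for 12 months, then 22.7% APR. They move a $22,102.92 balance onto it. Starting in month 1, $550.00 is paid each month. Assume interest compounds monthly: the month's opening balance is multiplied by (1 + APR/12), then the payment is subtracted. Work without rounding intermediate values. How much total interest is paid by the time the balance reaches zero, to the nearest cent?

$6,858.34

Promo months 1–12 at r₀ = 0%/12 = 0; months 13+ at r₁ = 22.7%/12 = 0.0189167.
After month 12 (no interest yet): B = $22,102.92 − 12·$550.00 = $15,502.92.
Then at r₁ with $550.00/mo: n₂ = −ln(1 − r₁·B/P)/ln(1+r₁) ≈ 40.65 → 41 more payments.
Total paid = 52·$550.00 + $361.26 = $28,961.26; interest = $28,961.26 − $22,102.92 = $6,858.34.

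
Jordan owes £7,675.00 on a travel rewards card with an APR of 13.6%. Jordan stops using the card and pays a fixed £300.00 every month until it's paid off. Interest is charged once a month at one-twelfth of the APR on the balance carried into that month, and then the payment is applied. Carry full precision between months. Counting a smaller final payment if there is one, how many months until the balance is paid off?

Monthly rate r = 13.6%/12 = 1.13333% = 0.0113333.
Recurrence: B ← B·(1+r) − £300.00.
Month 1: interest £86.98; balance after payment £7,461.98.
Month 2: interest £84.57; balance after payment £7,246.55.
Closed form: n = −ln(1 − rB₀/P)/ln(1+r) = −ln(0.71006)/ln(1.01133) ≈ 30.384, so the balance reaches zero during payment 31.

31 payments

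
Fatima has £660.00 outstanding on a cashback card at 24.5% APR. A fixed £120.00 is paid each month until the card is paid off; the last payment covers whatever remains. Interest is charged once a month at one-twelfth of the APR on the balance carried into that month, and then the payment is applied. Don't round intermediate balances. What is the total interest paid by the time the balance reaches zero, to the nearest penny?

Monthly rate r = 24.5%/12 = 2.04167% = 0.0204167.
Payoff takes n = ⌈−ln(1 − rB₀/P)/ln(1+r)⌉ = ⌈5.893⌉ = 6 payments; the last is £107.32.
Total paid = 5·£120.00 + £107.32 = £707.32.
Total interest = total paid − principal = £707.32 − £660.00 = £47.32.

£47.32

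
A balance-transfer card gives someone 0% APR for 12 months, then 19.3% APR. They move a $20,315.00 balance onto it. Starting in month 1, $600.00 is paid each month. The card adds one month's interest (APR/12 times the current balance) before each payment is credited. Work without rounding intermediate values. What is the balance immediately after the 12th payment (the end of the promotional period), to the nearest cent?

Promo months 1–12 at r₀ = 0%/12 = 0; months 13+ at r₁ = 19.3%/12 = 0.0160833.
After month 12 (no interest yet): B = $20,315.00 − 12·$600.00 = $13,115.00.

$13,115.00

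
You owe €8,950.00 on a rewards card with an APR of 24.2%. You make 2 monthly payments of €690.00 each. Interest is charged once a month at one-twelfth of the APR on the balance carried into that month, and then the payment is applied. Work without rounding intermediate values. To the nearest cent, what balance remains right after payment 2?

Monthly rate r = 24.2%/12 = 2.01667% = 0.0201667.
Each month: B ← B·(1+r) − €690.00.
Month 1: interest €180.49; balance after payment €8,440.49.
Month 2: interest €170.22; balance after payment €7,920.71.

€7,920.71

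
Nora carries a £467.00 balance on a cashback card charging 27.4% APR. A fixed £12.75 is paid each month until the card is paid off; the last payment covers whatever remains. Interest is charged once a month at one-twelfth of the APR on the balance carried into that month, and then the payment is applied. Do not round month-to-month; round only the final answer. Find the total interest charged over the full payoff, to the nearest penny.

Monthly rate r = 27.4%/12 = 2.28333% = 0.0228333.
Payoff takes n = ⌈−ln(1 − rB₀/P)/ln(1+r)⌉ = ⌈80.167⌉ = 81 payments; the last is £2.14.
Total paid = 80·£12.75 + £2.14 = £1,022.14.
Total interest = total paid − principal = £1,022.14 − £467.00 = £555.14.

£555.14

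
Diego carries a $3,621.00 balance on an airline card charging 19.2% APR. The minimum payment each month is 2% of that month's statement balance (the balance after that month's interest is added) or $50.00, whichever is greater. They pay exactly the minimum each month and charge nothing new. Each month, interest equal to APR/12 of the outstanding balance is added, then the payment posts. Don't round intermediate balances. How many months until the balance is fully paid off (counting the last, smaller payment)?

Monthly rate r = 19.2%/12 = 1.6% = 0.016.
While 2% of the post-interest balance exceeds $50.00, each month B ← (B·(1+r))·(1 − 0.02), i.e. B shrinks by the factor (1+r)·0.98 = 0.99568.
This holds for months 1–90. Entering month 91 the balance is $2,452.50; 2% of the post-interest balance is now below $50.00, so the flat $50.00 minimum applies from here.
From month 91 a fixed $50.00 at rate r clears $2,452.50 in 97 more payments. Total: 90 + 97 = 187 months.

187 months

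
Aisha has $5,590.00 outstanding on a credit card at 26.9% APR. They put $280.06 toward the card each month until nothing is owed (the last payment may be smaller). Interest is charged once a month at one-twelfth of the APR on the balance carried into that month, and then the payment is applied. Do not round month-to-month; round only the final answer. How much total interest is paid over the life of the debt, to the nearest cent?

$1,904.25

Monthly rate r = 26.9%/12 = 2.24167% = 0.0224167.
Payoff takes n = ⌈−ln(1 − rB₀/P)/ln(1+r)⌉ = ⌈26.757⌉ = 27 payments; the last is $212.69.
Total paid = 26·$280.06 + $212.69 = $7,494.25.
Total interest = total paid − principal = $7,494.25 − $5,590.00 = $1,904.25.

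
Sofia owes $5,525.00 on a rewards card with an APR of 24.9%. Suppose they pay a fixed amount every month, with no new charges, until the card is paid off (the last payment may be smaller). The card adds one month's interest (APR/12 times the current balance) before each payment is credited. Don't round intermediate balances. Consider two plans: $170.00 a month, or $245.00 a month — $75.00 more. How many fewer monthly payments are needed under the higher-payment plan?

Monthly rate r = 24.9%/12 = 2.075% = 0.02075.
At $170.00/mo: n = ⌈−ln(1 − rB₀/P)/ln(1+r)⌉ = 55 payments (last $107.81); total interest = total paid − $5,525.00 = $3,762.81.
At $245.00/mo: 31 payments (last $177.74); total interest $2,002.74.
Payments saved = 55 − 31 = 24.

24 fewer payments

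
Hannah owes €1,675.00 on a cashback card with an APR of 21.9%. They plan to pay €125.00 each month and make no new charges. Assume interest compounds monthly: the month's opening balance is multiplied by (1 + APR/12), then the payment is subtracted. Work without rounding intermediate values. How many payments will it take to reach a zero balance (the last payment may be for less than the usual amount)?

Monthly rate r = 21.9%/12 = 1.825% = 0.01825.
Recurrence: B ← B·(1+r) − €125.00.
Month 1: interest €30.57; balance after payment €1,580.57.
Month 2: interest €28.85; balance after payment €1,484.41.
Closed form: n = −ln(1 − rB₀/P)/ln(1+r) = −ln(0.75545)/ln(1.01825) ≈ 15.506, so the balance reaches zero during payment 16.

16 months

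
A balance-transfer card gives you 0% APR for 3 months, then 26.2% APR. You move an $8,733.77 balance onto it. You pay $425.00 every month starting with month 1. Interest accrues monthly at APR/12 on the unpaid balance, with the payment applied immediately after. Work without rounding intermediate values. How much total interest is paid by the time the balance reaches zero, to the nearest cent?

$2,049.85

Promo months 1–3 at r₀ = 0%/12 = 0; months 4+ at r₁ = 26.2%/12 = 0.0218333.
After month 3 (no interest yet): B = $8,733.77 − 3·$425.00 = $7,458.77.
Then at r₁ with $425.00/mo: n₂ = −ln(1 − r₁·B/P)/ln(1+r₁) ≈ 22.37 → 23 more payments.
Total paid = 25·$425.00 + $158.62 = $10,783.62; interest = $10,783.62 − $8,733.77 = $2,049.85.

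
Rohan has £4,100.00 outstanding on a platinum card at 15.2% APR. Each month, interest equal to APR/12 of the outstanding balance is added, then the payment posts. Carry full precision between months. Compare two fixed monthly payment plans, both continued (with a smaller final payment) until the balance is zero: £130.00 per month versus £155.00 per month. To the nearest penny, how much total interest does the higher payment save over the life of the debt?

£242.17

Monthly rate r = 15.2%/12 = 1.26667% = 0.0126667.
At £130.00/mo: n = ⌈−ln(1 − rB₀/P)/ln(1+r)⌉ = 41 payments (last £67.20); total interest = total paid − £4,100.00 = £1,167.20.
At £155.00/mo: 33 payments (last £65.03); total interest £925.03.
Interest saved = £1,167.20 − £925.03 = £242.17.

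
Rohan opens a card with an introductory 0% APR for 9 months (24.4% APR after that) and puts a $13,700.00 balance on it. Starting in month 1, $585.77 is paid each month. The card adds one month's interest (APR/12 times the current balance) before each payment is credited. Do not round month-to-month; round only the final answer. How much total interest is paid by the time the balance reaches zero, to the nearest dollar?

Promo months 1–9 at r₀ = 0%/12 = 0; months 10+ at r₁ = 24.4%/12 = 0.0203333.
After month 9 (no interest yet): B = $13,700.00 − 9·$585.77 = $8,428.07.
Then at r₁ with $585.77/mo: n₂ = −ln(1 − r₁·B/P)/ln(1+r₁) ≈ 17.19 → 18 more payments.
Total paid = 26·$585.77 + $114.36 = $15,344.38; interest = $15,344.38 − $13,700.00 = $1,644.38.

$1,644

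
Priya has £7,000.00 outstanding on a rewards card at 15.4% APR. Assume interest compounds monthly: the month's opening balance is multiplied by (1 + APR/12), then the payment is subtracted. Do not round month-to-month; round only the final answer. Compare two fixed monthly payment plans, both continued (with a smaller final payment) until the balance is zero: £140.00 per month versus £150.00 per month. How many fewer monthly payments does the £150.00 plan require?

9 fewer payments

Monthly rate r = 15.4%/12 = 1.28333% = 0.0128333.
At £140.00/mo: n = ⌈−ln(1 − rB₀/P)/ln(1+r)⌉ = 81 payments (last £67.82); total interest = total paid − £7,000.00 = £4,267.82.
At £150.00/mo: 72 payments (last £96.06); total interest £3,746.06.
Payments saved = 81 − 72 = 9.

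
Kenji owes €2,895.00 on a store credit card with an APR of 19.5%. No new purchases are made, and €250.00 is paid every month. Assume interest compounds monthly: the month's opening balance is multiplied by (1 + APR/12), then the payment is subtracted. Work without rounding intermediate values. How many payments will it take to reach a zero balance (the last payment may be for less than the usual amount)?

13 payments

Monthly rate r = 19.5%/12 = 1.625% = 0.01625.
Recurrence: B ← B·(1+r) − €250.00.
Month 1: interest €47.04; balance after payment €2,692.04.
Month 2: interest €43.75; balance after payment €2,485.79.
Closed form: n = −ln(1 − rB₀/P)/ln(1+r) = −ln(0.81183)/ln(1.01625) ≈ 12.933, so the balance reaches zero during payment 13.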